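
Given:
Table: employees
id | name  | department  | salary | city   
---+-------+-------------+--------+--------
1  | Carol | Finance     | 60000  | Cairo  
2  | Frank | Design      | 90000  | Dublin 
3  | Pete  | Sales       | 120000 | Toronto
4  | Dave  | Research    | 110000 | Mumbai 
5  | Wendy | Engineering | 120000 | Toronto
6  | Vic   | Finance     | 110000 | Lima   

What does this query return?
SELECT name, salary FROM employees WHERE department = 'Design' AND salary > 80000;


Filtering: department = 'Design' AND salary > 80000
Matching: 1 rows

1 rows:
Frank, 90000


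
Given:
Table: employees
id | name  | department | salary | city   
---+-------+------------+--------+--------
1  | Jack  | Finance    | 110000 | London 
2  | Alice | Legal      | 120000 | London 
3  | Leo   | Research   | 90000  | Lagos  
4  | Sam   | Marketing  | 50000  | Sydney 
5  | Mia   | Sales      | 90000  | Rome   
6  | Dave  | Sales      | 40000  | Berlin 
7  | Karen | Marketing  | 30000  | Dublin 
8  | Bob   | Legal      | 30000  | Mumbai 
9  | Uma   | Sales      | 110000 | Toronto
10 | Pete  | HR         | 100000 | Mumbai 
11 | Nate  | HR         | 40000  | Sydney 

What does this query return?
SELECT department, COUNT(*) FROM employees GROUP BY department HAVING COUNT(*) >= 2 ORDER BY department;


Groups with count >= 2:
  HR: 2 -> PASS
  Legal: 2 -> PASS
  Marketing: 2 -> PASS
  Sales: 3 -> PASS
  Finance: 1 -> filtered out
  Research: 1 -> filtered out


4 groups:
HR, 2
Legal, 2
Marketing, 2
Sales, 3


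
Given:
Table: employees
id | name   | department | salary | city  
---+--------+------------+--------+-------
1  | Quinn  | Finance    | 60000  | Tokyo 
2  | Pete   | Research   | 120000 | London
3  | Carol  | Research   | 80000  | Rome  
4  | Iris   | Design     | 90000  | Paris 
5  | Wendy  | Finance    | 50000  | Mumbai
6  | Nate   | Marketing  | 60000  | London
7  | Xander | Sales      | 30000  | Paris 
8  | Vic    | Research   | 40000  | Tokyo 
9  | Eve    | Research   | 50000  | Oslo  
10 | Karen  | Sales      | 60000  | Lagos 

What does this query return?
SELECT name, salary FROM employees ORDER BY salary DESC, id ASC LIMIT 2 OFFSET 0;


Sort by salary DESC (id ASC tiebreak), then skip 0 and take 2
Rows 1 through 2

2 rows:
Pete, 120000
Iris, 90000


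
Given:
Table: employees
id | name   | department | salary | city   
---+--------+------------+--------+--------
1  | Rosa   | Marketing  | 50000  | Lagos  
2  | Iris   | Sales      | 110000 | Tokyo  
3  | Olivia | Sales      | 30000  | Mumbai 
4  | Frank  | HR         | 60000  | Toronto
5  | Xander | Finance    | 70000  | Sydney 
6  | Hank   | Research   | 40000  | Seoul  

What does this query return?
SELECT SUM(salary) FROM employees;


SUM(salary) = 50000 + 110000 + 30000 + 60000 + 70000 + 40000 = 360000

360000


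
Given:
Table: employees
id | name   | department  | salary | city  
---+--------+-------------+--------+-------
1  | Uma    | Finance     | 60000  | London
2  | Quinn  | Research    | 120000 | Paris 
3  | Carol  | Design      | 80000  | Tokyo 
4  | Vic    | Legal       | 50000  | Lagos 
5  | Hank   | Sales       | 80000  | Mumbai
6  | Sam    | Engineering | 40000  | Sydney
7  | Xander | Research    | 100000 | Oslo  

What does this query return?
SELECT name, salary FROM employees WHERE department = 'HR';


Filtering: department = 'HR'
Matching rows: 0

Empty result set (0 rows)


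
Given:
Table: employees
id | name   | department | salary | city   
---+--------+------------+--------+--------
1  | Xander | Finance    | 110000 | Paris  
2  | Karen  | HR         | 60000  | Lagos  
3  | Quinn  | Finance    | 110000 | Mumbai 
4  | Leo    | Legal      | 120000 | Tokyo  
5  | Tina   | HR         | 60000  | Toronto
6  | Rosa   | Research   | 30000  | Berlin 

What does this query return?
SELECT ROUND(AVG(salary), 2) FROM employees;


SUM(salary) = 490000
COUNT = 6
ROUND(AVG, 2) = ROUND(490000 / 6, 2) = 81666.67

81666.67


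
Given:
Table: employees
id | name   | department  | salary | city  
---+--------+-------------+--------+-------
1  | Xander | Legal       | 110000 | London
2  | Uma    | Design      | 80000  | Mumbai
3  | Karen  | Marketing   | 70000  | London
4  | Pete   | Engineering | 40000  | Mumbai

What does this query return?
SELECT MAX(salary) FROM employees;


Salaries: 110000, 80000, 70000, 40000
MAX = 110000

110000


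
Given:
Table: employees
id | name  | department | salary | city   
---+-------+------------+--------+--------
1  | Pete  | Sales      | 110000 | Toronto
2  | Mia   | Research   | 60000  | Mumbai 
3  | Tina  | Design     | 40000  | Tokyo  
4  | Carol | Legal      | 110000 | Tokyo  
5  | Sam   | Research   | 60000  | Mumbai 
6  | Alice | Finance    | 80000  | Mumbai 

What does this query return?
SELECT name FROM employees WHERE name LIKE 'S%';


LIKE 'S%' matches names starting with 'S'
Matching: 1

1 rows:
Sam


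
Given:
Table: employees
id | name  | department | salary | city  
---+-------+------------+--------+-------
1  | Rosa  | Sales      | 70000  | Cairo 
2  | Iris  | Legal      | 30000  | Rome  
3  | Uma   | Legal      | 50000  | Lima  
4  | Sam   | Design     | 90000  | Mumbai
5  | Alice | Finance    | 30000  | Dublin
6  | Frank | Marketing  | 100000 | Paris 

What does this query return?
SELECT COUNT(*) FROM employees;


COUNT(*) counts all rows

6


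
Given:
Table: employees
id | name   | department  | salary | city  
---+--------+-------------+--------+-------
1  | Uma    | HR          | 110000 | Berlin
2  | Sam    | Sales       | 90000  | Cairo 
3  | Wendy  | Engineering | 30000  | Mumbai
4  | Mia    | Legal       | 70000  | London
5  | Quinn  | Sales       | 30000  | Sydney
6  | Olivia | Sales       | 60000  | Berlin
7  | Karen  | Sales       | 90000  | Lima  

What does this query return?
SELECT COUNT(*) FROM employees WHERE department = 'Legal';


Counting rows where department = 'Legal'
  Mia -> MATCH


1


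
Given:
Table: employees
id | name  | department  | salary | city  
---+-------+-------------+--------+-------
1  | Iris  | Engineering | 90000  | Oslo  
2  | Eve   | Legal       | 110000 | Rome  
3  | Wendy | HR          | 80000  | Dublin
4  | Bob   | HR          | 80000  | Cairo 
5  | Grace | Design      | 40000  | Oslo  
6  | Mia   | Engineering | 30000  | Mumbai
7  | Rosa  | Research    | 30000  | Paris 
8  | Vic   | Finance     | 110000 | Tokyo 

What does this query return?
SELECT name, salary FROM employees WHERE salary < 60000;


Filtering: salary < 60000
Matching: 3 rows

3 rows:
Grace, 40000
Mia, 30000
Rosa, 30000


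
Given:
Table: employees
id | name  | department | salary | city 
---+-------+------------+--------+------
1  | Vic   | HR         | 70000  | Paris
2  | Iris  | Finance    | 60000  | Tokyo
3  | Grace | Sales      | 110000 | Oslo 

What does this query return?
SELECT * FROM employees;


SELECT * returns all 3 rows with all columns

3 rows:
1, Vic, HR, 70000, Paris
2, Iris, Finance, 60000, Tokyo
3, Grace, Sales, 110000, Oslo


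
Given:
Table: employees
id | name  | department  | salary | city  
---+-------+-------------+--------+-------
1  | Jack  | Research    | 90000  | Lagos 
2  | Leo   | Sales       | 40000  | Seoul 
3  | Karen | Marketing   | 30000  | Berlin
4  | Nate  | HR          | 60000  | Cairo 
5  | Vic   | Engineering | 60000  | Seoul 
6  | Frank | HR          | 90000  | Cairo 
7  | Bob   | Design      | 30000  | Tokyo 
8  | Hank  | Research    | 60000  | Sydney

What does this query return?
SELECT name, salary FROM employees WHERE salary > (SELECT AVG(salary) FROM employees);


Subquery: AVG(salary) = 57500.0
Filtering: salary > 57500.0
  Jack (90000) -> MATCH
  Nate (60000) -> MATCH
  Vic (60000) -> MATCH
  Frank (90000) -> MATCH
  Hank (60000) -> MATCH


5 rows:
Jack, 90000
Nate, 60000
Vic, 60000
Frank, 90000
Hank, 60000


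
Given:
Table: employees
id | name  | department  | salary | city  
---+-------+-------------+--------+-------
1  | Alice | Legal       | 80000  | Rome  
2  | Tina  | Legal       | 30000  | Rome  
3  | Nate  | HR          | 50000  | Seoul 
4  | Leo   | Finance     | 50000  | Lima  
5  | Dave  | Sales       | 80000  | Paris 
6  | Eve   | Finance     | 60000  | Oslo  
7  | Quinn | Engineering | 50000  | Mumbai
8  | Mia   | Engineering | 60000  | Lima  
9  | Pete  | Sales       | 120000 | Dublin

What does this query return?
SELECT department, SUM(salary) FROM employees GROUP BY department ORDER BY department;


Summing salary within each department:
  Engineering: 50000 + 60000 = 110000
  Finance: 50000 + 60000 = 110000
  HR: 50000 = 50000
  Legal: 80000 + 30000 = 110000
  Sales: 80000 + 120000 = 200000


5 groups:
Engineering, 110000
Finance, 110000
HR, 50000
Legal, 110000
Sales, 200000


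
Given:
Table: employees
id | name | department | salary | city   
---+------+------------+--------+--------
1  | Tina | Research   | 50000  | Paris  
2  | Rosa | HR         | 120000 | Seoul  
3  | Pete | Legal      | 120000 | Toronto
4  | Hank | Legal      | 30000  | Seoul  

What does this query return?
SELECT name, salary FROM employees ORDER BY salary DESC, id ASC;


Sorting by salary DESC, then id ASC for ties

4 rows:
Rosa, 120000
Pete, 120000
Tina, 50000
Hank, 30000


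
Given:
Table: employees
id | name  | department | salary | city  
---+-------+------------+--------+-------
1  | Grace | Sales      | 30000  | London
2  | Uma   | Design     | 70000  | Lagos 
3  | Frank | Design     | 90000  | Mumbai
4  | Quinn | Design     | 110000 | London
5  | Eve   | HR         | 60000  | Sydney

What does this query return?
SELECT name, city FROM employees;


Projecting columns: name, city

5 rows:
Grace, London
Uma, Lagos
Frank, Mumbai
Quinn, London
Eve, Sydney


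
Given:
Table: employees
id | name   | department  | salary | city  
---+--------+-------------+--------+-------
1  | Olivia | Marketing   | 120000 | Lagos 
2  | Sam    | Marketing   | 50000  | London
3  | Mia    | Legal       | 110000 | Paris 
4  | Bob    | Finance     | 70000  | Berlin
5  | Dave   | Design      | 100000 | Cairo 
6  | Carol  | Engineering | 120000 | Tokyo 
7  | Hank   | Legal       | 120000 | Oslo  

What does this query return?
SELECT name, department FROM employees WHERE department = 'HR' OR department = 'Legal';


Filtering: department = 'HR' OR 'Legal'
Matching: 2 rows

2 rows:
Mia, Legal
Hank, Legal


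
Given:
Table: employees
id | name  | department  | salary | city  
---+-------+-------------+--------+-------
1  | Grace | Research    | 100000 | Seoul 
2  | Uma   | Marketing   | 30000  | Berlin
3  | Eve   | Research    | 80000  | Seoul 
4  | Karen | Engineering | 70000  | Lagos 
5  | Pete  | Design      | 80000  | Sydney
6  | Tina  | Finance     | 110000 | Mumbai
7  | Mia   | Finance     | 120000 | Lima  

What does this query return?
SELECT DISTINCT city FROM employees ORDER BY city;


All 'city' values (row order): Seoul, Berlin, Seoul, Lagos, Sydney, Mumbai, Lima
Removing duplicates leaves 6 unique value(s).

6 values:
Berlin
Lagos
Lima
Mumbai
Seoul
Sydney


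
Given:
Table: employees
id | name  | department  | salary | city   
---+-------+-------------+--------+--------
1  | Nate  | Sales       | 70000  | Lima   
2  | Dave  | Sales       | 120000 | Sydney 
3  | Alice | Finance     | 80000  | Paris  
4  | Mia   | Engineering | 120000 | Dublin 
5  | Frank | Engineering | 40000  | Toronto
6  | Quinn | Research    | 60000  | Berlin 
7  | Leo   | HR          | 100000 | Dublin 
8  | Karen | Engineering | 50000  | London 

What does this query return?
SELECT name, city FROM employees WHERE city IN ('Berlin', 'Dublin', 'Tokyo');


Filtering: city IN ('Berlin', 'Dublin', 'Tokyo')
Matching: 3 rows

3 rows:
Mia, Dublin
Quinn, Berlin
Leo, Dublin


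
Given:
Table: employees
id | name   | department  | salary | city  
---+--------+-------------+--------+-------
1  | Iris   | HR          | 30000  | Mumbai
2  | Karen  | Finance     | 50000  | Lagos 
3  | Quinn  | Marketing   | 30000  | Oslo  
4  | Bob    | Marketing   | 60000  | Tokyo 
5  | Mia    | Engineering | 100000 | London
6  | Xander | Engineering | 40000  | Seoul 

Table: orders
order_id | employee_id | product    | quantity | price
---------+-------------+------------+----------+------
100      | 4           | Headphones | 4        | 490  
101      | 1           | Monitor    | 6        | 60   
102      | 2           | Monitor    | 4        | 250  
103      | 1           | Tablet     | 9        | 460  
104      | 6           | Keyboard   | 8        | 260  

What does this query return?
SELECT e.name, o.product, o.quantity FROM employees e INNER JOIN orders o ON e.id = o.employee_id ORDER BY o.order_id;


Joining employees.id = orders.employee_id:
  employee Bob (id=4) -> order Headphones
  employee Iris (id=1) -> order Monitor
  employee Karen (id=2) -> order Monitor
  employee Iris (id=1) -> order Tablet
  employee Xander (id=6) -> order Keyboard


5 rows:
Bob, Headphones, 4
Iris, Monitor, 6
Karen, Monitor, 4
Iris, Tablet, 9
Xander, Keyboard, 8


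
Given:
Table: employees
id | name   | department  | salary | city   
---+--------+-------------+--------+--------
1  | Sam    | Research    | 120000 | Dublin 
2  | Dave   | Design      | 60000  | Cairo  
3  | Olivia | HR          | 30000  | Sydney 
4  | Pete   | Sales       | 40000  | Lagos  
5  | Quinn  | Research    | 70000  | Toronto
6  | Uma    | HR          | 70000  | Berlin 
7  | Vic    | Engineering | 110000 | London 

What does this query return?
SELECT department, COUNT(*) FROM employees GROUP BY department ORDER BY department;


Assigning each row to its department group:
  Sam -> Research
  Dave -> Design
  Olivia -> HR
  Pete -> Sales
  Quinn -> Research
  Uma -> HR
  Vic -> Engineering


5 groups:
Design, 1
Engineering, 1
HR, 2
Research, 2
Sales, 1


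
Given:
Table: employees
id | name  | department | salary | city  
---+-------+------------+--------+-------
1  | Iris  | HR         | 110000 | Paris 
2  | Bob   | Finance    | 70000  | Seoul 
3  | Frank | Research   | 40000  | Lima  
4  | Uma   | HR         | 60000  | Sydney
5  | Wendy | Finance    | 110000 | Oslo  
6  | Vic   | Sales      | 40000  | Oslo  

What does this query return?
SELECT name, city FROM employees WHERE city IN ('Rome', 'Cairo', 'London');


Filtering: city IN ('Rome', 'Cairo', 'London')
Matching: 0 rows

Empty result set (0 rows)


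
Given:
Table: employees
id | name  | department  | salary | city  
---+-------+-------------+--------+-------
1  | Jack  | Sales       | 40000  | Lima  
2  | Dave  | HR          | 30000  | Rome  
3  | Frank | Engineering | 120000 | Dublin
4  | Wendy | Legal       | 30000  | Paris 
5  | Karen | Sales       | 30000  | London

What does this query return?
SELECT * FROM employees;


SELECT * returns all 5 rows with all columns

5 rows:
1, Jack, Sales, 40000, Lima
2, Dave, HR, 30000, Rome
3, Frank, Engineering, 120000, Dublin
4, Wendy, Legal, 30000, Paris
5, Karen, Sales, 30000, London


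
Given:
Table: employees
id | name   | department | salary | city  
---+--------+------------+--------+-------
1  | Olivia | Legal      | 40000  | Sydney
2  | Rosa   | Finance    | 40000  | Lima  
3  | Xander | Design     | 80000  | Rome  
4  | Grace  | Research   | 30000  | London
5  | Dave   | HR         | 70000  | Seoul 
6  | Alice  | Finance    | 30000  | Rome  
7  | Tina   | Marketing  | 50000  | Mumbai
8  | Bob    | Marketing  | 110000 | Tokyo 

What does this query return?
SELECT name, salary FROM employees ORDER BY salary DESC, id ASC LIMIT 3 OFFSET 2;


Sort by salary DESC (id ASC tiebreak), then skip 2 and take 3
Rows 3 through 5

3 rows:
Dave, 70000
Tina, 50000
Olivia, 40000


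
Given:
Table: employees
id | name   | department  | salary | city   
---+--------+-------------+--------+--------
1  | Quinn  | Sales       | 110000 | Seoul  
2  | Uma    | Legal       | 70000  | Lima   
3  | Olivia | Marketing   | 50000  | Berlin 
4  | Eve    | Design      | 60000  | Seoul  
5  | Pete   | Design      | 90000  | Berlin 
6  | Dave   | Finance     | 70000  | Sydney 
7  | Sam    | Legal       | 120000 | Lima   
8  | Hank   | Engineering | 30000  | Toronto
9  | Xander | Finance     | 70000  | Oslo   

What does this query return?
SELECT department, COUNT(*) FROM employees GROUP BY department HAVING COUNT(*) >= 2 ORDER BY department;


Groups with count >= 2:
  Design: 2 -> PASS
  Finance: 2 -> PASS
  Legal: 2 -> PASS
  Engineering: 1 -> filtered out
  Marketing: 1 -> filtered out
  Sales: 1 -> filtered out


3 groups:
Design, 2
Finance, 2
Legal, 2


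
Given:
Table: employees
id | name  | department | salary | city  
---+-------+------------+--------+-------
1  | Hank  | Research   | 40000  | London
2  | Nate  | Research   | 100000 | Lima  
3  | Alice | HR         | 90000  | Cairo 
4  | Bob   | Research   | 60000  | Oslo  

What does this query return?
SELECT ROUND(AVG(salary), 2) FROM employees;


SUM(salary) = 290000
COUNT = 4
ROUND(AVG, 2) = ROUND(290000 / 4, 2) = 72500.0

72500.0


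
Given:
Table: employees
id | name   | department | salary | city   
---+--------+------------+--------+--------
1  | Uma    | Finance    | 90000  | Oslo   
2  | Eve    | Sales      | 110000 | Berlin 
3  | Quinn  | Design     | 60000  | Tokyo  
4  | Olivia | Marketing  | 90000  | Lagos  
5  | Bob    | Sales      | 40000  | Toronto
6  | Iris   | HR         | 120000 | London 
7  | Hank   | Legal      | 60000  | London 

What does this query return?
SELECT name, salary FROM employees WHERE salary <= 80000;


Filtering: salary <= 80000
Matching: 3 rows

3 rows:
Quinn, 60000
Bob, 40000
Hank, 60000


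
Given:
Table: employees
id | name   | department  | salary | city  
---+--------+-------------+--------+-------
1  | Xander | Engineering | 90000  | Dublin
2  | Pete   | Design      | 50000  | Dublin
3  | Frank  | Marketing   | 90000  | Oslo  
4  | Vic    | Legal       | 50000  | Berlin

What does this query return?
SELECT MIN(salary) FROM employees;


Salaries: 90000, 50000, 90000, 50000
MIN = 50000

50000


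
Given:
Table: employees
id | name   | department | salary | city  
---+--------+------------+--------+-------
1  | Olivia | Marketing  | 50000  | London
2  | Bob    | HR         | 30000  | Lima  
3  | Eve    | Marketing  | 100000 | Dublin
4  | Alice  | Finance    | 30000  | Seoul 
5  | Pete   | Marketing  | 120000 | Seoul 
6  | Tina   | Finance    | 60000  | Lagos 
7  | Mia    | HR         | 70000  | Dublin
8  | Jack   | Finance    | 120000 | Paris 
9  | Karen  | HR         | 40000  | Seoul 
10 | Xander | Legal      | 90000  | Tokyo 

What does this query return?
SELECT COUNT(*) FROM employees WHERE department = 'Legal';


Counting rows where department = 'Legal'
  Xander -> MATCH


1


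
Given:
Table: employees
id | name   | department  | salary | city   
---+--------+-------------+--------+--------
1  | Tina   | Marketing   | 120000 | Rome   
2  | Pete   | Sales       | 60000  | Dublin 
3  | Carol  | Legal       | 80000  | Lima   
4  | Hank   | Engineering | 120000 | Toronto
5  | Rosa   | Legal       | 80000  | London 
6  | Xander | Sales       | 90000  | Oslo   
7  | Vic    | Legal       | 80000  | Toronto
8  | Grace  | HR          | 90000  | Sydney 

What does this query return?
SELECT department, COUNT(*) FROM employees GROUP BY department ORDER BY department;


Assigning each row to its department group:
  Tina -> Marketing
  Pete -> Sales
  Carol -> Legal
  Hank -> Engineering
  Rosa -> Legal
  Xander -> Sales
  Vic -> Legal
  Grace -> HR


5 groups:
Engineering, 1
HR, 1
Legal, 3
Marketing, 1
Sales, 2


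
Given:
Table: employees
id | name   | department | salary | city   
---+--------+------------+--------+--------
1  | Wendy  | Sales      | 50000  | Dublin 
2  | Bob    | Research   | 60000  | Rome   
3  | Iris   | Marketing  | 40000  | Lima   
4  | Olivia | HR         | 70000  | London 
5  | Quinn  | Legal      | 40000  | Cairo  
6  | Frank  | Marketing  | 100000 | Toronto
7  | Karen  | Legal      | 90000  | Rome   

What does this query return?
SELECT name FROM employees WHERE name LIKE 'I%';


LIKE 'I%' matches names starting with 'I'
Matching: 1

1 rows:
Iris


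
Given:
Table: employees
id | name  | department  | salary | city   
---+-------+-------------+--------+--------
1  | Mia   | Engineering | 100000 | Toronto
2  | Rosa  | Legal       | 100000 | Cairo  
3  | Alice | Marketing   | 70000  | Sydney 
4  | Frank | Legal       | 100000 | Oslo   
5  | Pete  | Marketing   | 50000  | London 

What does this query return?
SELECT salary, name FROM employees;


Projecting columns: salary, name

5 rows:
100000, Mia
100000, Rosa
70000, Alice
100000, Frank
50000, Pete


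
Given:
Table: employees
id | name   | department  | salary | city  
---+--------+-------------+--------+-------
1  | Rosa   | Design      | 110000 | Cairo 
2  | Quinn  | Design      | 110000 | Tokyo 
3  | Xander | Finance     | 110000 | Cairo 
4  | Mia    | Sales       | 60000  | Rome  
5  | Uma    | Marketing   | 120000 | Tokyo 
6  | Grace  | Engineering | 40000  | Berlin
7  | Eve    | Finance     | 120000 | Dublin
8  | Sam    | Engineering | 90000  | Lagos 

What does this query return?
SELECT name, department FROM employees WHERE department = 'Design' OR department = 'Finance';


Filtering: department = 'Design' OR 'Finance'
Matching: 4 rows

4 rows:
Rosa, Design
Quinn, Design
Xander, Finance
Eve, Finance


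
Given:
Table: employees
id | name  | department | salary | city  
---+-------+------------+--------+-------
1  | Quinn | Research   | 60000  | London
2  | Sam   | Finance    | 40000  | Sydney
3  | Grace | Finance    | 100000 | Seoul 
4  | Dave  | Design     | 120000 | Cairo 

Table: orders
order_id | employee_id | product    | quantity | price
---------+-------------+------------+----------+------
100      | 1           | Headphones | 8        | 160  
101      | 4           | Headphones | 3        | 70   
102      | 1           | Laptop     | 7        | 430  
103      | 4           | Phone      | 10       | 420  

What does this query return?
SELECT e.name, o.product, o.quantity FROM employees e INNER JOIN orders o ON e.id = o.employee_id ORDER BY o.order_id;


Joining employees.id = orders.employee_id:
  employee Quinn (id=1) -> order Headphones
  employee Dave (id=4) -> order Headphones
  employee Quinn (id=1) -> order Laptop
  employee Dave (id=4) -> order Phone


4 rows:
Quinn, Headphones, 8
Dave, Headphones, 3
Quinn, Laptop, 7
Dave, Phone, 10


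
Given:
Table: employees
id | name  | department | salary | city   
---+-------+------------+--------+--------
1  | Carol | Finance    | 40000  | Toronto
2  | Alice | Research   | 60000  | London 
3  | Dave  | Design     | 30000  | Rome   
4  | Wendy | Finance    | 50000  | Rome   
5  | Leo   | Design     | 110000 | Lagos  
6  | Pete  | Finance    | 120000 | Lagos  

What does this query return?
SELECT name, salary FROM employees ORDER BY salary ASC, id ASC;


Sorting by salary ASC, then id ASC for ties

6 rows:
Dave, 30000
Carol, 40000
Wendy, 50000
Alice, 60000
Leo, 110000
Pete, 120000


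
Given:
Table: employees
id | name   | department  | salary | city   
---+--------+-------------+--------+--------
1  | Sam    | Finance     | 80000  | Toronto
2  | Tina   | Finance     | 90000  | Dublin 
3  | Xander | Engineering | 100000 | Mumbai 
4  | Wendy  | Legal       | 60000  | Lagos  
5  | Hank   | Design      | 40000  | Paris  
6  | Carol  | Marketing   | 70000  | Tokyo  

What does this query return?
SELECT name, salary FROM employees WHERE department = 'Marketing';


Filtering: department = 'Marketing'
Matching rows: 1

1 rows:
Carol, 70000


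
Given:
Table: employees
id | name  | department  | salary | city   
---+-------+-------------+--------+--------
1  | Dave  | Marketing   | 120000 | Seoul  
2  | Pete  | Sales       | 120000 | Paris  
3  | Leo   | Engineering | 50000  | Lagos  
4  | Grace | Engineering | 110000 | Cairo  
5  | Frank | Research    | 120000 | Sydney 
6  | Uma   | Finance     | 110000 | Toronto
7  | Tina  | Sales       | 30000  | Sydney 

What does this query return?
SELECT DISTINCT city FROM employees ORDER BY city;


All 'city' values (row order): Seoul, Paris, Lagos, Cairo, Sydney, Toronto, Sydney
Removing duplicates leaves 6 unique value(s).

6 values:
Cairo
Lagos
Paris
Seoul
Sydney
Toronto


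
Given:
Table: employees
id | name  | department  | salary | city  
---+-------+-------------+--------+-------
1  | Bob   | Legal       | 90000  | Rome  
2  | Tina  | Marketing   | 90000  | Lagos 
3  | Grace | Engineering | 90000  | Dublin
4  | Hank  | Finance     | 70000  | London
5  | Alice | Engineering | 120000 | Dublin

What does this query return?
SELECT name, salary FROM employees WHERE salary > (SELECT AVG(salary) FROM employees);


Subquery: AVG(salary) = 92000.0
Filtering: salary > 92000.0
  Alice (120000) -> MATCH


1 rows:
Alice, 120000


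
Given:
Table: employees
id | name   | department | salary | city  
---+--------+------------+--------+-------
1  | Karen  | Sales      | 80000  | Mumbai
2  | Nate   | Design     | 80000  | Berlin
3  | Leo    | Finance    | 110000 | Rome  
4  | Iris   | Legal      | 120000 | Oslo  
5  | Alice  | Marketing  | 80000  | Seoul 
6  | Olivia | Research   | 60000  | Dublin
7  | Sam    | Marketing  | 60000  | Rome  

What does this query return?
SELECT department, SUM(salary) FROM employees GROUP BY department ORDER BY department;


Summing salary within each department:
  Design: 80000 = 80000
  Finance: 110000 = 110000
  Legal: 120000 = 120000
  Marketing: 80000 + 60000 = 140000
  Research: 60000 = 60000
  Sales: 80000 = 80000


6 groups:
Design, 80000
Finance, 110000
Legal, 120000
Marketing, 140000
Research, 60000
Sales, 80000


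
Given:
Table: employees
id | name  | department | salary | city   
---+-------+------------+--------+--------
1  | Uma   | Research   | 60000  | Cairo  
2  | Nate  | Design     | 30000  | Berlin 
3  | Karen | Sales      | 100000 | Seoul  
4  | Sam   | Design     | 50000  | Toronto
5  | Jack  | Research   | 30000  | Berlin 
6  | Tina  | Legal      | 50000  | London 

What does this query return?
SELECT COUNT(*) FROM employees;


COUNT(*) counts all rows

6


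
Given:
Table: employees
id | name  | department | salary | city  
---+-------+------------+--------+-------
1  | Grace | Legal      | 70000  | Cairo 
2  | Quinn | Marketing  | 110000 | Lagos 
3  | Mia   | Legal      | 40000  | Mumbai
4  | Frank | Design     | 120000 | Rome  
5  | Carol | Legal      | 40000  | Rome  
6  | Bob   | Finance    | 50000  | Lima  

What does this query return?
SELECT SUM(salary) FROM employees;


SUM(salary) = 70000 + 110000 + 40000 + 120000 + 40000 + 50000 = 430000

430000


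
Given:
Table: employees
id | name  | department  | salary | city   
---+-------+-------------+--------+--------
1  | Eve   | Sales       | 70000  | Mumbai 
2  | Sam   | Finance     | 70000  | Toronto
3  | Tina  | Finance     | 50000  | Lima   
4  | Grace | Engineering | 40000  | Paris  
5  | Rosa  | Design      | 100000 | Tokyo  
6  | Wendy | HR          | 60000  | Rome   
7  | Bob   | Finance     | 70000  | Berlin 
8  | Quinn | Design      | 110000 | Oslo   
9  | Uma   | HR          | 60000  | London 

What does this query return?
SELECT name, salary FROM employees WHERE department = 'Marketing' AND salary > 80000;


Filtering: department = 'Marketing' AND salary > 80000
Matching: 0 rows

Empty result set (0 rows)


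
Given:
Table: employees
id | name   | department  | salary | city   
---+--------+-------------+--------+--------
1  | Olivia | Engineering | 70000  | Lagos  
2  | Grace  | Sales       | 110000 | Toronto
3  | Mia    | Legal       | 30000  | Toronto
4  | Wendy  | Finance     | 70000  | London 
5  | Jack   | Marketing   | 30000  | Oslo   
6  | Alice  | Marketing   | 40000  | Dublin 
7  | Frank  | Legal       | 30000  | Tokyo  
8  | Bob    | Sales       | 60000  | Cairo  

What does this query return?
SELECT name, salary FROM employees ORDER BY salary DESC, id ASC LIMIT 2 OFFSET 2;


Sort by salary DESC (id ASC tiebreak), then skip 2 and take 2
Rows 3 through 4

2 rows:
Wendy, 70000
Bob, 60000


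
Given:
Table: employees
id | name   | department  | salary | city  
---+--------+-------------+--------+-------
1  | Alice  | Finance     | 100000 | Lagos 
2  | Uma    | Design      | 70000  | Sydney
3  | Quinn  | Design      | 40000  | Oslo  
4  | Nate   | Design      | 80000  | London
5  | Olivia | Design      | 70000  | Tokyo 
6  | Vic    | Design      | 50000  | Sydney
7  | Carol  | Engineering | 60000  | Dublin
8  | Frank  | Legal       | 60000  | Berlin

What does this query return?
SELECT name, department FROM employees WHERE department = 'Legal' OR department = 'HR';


Filtering: department = 'Legal' OR 'HR'
Matching: 1 rows

1 rows:
Frank, Legal


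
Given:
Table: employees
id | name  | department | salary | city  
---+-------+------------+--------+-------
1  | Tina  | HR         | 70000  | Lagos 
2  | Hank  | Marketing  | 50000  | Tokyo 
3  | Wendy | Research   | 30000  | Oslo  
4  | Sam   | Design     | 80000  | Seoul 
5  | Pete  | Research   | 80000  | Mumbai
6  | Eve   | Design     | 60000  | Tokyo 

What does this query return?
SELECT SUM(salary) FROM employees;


SUM(salary) = 70000 + 50000 + 30000 + 80000 + 80000 + 60000 = 370000

370000


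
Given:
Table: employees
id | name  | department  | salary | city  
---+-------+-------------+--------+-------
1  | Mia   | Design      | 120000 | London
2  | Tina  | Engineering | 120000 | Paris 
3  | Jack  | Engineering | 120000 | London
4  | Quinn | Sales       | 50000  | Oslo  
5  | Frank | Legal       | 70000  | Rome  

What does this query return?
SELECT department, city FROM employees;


Projecting columns: department, city

5 rows:
Design, London
Engineering, Paris
Engineering, London
Sales, Oslo
Legal, Rome


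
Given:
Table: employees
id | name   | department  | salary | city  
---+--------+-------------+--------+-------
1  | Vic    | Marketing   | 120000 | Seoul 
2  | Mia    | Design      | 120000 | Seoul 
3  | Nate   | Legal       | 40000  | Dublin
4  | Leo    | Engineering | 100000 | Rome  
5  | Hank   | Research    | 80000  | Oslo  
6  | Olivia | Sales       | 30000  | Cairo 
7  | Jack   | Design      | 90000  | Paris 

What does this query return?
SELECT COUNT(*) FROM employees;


COUNT(*) counts all rows

7


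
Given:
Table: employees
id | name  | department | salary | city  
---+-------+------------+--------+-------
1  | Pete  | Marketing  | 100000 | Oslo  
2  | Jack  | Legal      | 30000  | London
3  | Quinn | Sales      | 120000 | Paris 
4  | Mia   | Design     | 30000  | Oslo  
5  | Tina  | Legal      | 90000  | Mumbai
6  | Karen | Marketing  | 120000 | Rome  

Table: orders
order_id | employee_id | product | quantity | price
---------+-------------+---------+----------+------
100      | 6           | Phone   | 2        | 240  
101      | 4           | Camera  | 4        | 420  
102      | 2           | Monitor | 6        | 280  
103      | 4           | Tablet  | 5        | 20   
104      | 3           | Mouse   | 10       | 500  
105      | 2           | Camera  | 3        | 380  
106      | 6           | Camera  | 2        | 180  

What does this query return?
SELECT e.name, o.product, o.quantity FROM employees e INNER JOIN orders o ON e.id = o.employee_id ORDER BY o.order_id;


Joining employees.id = orders.employee_id:
  employee Karen (id=6) -> order Phone
  employee Mia (id=4) -> order Camera
  employee Jack (id=2) -> order Monitor
  employee Mia (id=4) -> order Tablet
  employee Quinn (id=3) -> order Mouse
  employee Jack (id=2) -> order Camera
  employee Karen (id=6) -> order Camera


7 rows:
Karen, Phone, 2
Mia, Camera, 4
Jack, Monitor, 6
Mia, Tablet, 5
Quinn, Mouse, 10
Jack, Camera, 3
Karen, Camera, 2


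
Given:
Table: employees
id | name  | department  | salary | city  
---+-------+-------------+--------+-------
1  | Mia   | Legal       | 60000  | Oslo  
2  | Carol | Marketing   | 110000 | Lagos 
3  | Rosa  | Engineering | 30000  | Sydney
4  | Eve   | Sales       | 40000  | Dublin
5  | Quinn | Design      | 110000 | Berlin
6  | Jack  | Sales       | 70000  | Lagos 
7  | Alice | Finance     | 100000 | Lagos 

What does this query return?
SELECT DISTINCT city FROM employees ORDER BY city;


All 'city' values (row order): Oslo, Lagos, Sydney, Dublin, Berlin, Lagos, Lagos
Removing duplicates leaves 5 unique value(s).

5 values:
Berlin
Dublin
Lagos
Oslo
Sydney


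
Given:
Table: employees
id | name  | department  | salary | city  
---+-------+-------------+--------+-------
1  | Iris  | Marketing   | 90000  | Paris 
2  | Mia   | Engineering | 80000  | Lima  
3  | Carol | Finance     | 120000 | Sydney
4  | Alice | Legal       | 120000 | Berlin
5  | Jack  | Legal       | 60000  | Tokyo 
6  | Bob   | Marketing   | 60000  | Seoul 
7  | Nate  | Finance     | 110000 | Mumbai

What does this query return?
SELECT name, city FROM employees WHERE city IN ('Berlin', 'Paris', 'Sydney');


Filtering: city IN ('Berlin', 'Paris', 'Sydney')
Matching: 3 rows

3 rows:
Iris, Paris
Carol, Sydney
Alice, Berlin


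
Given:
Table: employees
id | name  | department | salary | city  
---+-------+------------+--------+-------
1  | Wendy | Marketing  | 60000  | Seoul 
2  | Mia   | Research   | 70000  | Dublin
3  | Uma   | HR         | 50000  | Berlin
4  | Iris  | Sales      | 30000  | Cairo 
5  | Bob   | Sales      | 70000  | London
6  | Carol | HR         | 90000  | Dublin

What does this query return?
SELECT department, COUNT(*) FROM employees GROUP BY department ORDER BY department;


Assigning each row to its department group:
  Wendy -> Marketing
  Mia -> Research
  Uma -> HR
  Iris -> Sales
  Bob -> Sales
  Carol -> HR


4 groups:
HR, 2
Marketing, 1
Research, 1
Sales, 2


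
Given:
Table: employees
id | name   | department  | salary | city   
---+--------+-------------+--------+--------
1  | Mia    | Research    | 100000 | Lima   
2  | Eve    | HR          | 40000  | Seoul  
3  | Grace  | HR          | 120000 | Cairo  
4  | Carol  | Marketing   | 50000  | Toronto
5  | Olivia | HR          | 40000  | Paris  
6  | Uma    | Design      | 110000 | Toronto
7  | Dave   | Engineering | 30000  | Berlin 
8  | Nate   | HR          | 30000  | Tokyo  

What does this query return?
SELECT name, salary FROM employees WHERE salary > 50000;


Filtering: salary > 50000
Matching: 3 rows

3 rows:
Mia, 100000
Grace, 120000
Uma, 110000


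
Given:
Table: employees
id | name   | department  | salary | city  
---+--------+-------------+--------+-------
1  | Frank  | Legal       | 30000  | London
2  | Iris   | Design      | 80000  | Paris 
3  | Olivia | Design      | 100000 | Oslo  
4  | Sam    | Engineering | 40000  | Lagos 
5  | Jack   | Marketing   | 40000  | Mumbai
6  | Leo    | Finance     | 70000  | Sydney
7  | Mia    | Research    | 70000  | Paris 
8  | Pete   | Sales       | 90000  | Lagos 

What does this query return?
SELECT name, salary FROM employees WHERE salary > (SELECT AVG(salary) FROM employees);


Subquery: AVG(salary) = 65000.0
Filtering: salary > 65000.0
  Iris (80000) -> MATCH
  Olivia (100000) -> MATCH
  Leo (70000) -> MATCH
  Mia (70000) -> MATCH
  Pete (90000) -> MATCH


5 rows:
Iris, 80000
Olivia, 100000
Leo, 70000
Mia, 70000
Pete, 90000


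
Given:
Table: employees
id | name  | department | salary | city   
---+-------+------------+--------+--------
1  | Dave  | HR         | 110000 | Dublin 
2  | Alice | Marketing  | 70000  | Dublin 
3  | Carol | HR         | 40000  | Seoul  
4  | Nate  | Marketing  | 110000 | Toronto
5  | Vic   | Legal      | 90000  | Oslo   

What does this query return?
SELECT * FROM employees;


SELECT * returns all 5 rows with all columns

5 rows:
1, Dave, HR, 110000, Dublin
2, Alice, Marketing, 70000, Dublin
3, Carol, HR, 40000, Seoul
4, Nate, Marketing, 110000, Toronto
5, Vic, Legal, 90000, Oslo


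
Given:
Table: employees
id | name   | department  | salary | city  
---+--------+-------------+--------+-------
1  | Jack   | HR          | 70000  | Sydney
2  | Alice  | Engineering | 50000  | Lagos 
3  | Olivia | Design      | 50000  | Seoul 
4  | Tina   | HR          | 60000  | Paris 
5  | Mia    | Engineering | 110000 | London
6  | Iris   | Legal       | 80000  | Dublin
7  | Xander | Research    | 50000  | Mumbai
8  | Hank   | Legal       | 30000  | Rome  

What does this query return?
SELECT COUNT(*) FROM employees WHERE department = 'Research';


Counting rows where department = 'Research'
  Xander -> MATCH


1


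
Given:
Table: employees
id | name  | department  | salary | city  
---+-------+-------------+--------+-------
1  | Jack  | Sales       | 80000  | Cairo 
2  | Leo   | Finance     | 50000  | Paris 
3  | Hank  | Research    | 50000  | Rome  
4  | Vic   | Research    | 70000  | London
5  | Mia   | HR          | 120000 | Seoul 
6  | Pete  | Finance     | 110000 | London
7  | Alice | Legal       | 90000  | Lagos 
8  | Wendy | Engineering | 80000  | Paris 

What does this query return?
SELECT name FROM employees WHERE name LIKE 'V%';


LIKE 'V%' matches names starting with 'V'
Matching: 1

1 rows:
Vic


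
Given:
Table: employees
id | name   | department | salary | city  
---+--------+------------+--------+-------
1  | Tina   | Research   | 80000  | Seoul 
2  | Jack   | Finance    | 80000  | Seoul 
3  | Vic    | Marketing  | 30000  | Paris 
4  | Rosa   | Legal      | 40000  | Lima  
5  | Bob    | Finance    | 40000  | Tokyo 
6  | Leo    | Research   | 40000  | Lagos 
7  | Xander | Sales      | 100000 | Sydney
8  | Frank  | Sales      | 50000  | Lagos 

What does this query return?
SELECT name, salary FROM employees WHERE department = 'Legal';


Filtering: department = 'Legal'
Matching rows: 1

1 rows:
Rosa, 40000


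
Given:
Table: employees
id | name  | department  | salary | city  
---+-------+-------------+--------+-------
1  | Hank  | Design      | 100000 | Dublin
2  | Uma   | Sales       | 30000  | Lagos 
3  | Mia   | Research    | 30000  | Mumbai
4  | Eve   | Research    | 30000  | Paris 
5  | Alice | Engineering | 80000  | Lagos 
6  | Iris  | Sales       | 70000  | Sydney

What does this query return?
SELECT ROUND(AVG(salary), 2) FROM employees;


SUM(salary) = 340000
COUNT = 6
ROUND(AVG, 2) = ROUND(340000 / 6, 2) = 56666.67

56666.67


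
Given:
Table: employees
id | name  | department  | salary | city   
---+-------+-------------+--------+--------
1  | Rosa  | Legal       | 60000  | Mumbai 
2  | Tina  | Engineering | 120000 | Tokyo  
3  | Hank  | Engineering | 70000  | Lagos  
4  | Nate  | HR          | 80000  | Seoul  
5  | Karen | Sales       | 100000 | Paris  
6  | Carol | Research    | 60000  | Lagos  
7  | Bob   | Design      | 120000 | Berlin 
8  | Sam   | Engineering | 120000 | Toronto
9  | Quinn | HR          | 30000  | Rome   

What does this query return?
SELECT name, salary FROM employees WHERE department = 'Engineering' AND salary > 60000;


Filtering: department = 'Engineering' AND salary > 60000
Matching: 3 rows

3 rows:
Tina, 120000
Hank, 70000
Sam, 120000


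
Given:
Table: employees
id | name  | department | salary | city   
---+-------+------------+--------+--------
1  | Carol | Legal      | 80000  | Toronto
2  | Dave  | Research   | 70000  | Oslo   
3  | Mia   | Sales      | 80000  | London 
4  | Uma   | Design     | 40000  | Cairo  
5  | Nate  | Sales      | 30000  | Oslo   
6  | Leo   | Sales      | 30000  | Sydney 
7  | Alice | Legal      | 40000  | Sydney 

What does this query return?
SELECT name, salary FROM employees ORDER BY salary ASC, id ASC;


Sorting by salary ASC, then id ASC for ties

7 rows:
Nate, 30000
Leo, 30000
Uma, 40000
Alice, 40000
Dave, 70000
Carol, 80000
Mia, 80000


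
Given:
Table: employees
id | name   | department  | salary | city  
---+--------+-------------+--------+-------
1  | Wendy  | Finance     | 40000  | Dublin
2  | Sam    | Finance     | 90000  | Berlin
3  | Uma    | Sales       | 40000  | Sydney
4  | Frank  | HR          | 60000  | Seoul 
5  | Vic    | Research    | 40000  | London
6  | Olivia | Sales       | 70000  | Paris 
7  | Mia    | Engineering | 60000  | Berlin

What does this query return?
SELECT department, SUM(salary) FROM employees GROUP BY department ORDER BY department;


Summing salary within each department:
  Engineering: 60000 = 60000
  Finance: 40000 + 90000 = 130000
  HR: 60000 = 60000
  Research: 40000 = 40000
  Sales: 40000 + 70000 = 110000


5 groups:
Engineering, 60000
Finance, 130000
HR, 60000
Research, 40000
Sales, 110000
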